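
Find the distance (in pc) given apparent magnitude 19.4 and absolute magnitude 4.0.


d = 10^((m - M + 5)/5) = 10^((19.4 - 4.0 + 5)/5) = 12022.6443

12022.6443 pc


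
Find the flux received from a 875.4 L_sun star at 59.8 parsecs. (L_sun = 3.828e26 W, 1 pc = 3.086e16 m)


F = L / (4*pi*d^2) = 3.351e+29 / (4*pi*(1.845e+18)^2) = 7.830e-09

7.830e-09 W/m^2


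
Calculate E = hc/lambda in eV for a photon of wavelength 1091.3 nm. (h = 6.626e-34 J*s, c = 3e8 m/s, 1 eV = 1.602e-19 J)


E = hc/lambda = 6.626e-34 * 3e8 / 1.091e-06 = 1.821e-19 J = 1.137 eV

1.137 eV


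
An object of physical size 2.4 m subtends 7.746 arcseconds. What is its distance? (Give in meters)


D = size / theta_rad, theta_rad = 7.746 * pi/(180*3600) = 3.755e-05, D = 63908.538

63908.538 m


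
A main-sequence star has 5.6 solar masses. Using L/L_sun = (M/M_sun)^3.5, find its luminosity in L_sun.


L/L_sun = (M/M_sun)^3.5 = 5.6^3.5 = 415.5833

415.5833 L_sun


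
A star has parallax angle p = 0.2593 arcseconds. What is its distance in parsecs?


d = 1/p = 1/0.2593 = 3.8565

3.8565 pc


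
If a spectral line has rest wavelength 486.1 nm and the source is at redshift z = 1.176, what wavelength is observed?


lam_obs = lam_emit * (1 + z) = 486.1 * (1 + 1.176) = 1057.7536

1057.7536 nm


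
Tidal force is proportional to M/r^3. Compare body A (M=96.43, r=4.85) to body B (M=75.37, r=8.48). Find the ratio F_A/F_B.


Ratio = (M1/r1^3) / (M2/r2^3) = (96.43/4.85^3) / (75.37/8.48^3) = 6.8387

6.8387


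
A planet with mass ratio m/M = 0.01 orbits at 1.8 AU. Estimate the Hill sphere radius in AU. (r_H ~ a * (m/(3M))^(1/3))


r_H = a * (m/3M)^(1/3) = 1.8 * (0.01/3)^(1/3) = 0.2689

0.2689 AU


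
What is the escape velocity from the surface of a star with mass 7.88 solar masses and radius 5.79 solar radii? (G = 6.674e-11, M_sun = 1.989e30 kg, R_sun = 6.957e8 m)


M = 7.88 * 1.989e30 kg = 1.567332e+31 kg; R = 5.79 * 6.957e8 m = 4.028103e+09 m. v_esc = sqrt(2GM/R) = sqrt(2 * 6.674e-11 * 1.567332e+31 / 4.028103e+09) = 720673.1066

720673.1066 m/s


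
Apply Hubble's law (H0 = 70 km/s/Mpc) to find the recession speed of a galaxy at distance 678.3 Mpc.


v = H0 * d = 70 * 678.3 = 47481.0

47481.0 km/s


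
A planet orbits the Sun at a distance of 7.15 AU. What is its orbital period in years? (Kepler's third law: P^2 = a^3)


P = a^(3/2) = 7.15^1.5 = 19.1187

19.1187 years


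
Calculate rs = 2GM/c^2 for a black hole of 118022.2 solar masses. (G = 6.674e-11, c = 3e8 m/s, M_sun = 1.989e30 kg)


M = 118022.2 * 1.989e30 kg = 2.347461558e+35 kg. rs = 2GM/c^2 = 2 * 6.674e-11 * 2.347461558e+35 / (3e8)^2 = 3.482e+08

3.482e+08 m


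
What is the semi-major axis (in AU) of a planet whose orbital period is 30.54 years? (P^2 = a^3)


a = P^(2/3) = 30.54^(2/3) = 9.7704

9.7704 AU


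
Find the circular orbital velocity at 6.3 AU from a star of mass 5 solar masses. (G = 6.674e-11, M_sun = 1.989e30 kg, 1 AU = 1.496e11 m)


v = sqrt(GM/r) = sqrt(6.674e-11 * 9.945e+30 / 9.425e+11) = 26537.4643

26537.4643 m/s


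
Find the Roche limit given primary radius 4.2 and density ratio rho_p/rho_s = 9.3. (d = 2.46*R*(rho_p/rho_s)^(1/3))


d_Roche = 2.46 * 4.2 * 9.3^(1/3) = 21.7276

21.7276


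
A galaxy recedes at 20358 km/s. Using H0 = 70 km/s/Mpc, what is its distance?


d = v / H0 = 20358 / 70 = 290.8286

290.8286 Mpc


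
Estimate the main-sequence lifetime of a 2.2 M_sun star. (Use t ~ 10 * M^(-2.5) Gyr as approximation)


t = 10 * M^(-2.5) = 10 * 2.2^(-2.5) = 1.393

1.393 Gyr


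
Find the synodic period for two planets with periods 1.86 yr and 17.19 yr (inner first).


1/P_syn = |1/P1 - 1/P2| = |1/1.86 - 1/17.19| => P_syn = 2.0857

2.0857 years


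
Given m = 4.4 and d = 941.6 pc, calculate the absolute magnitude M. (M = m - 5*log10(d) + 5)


M = m - 5*log10(d) + 5 = 4.4 - 5*log10(941.6) + 5 = -5.4693

-5.4693


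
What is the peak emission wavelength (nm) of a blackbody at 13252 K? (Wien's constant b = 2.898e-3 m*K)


lam_max = b / T = 2.898e-3 / 13252 = 2.187e-07 m = 218.684 nm

218.684 nm


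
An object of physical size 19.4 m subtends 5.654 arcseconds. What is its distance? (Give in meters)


D = size / theta_rad, theta_rad = 5.654 * pi/(180*3600) = 2.741e-05, D = 707735.6281

707735.6281 m


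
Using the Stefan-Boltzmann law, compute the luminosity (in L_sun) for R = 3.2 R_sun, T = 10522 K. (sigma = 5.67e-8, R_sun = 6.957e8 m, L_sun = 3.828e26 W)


R = 3.2 * 6.957e8 m = 2.22624e+09 m. L = 4*pi*R^2*sigma*T^4 = 4*pi*(2.22624e+09)^2 * 5.67e-8 * 10522^4 = 4.328426788e+28 W. L/L_sun = 4.328426788e+28 / 3.828e26 = 113.0728

113.0728 L_sun


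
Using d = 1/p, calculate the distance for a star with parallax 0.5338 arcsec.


d = 1/p = 1/0.5338 = 1.8734

1.8734 pc


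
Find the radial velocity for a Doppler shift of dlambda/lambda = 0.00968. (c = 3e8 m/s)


v = (dlambda/lambda) * c = 0.00968 * 3e8 = 2.904e+06

2.904e+06 m/s


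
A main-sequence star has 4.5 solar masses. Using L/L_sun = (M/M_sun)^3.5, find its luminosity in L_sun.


L/L_sun = (M/M_sun)^3.5 = 4.5^3.5 = 193.3053

193.3053 L_sun


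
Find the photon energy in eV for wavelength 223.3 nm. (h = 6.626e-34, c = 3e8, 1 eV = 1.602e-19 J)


E = hc/lambda = 6.626e-34 * 3e8 / 2.233e-07 = 8.902e-19 J = 5.5568 eV

5.5568 eV


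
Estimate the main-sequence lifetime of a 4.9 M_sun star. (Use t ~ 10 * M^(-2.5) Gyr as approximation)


t = 10 * M^(-2.5) = 10 * 4.9^(-2.5) = 0.1882

0.1882 Gyr


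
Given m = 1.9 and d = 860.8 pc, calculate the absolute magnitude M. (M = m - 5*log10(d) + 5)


M = m - 5*log10(d) + 5 = 1.9 - 5*log10(860.8) + 5 = -7.7745

-7.7745


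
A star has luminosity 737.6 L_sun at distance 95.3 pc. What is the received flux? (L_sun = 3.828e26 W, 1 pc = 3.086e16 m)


F = L / (4*pi*d^2) = 2.824e+29 / (4*pi*(2.941e+18)^2) = 2.598e-09

2.598e-09 W/m^2


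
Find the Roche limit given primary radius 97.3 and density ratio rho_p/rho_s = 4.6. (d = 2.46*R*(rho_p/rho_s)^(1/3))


d_Roche = 2.46 * 97.3 * 4.6^(1/3) = 398.0771

398.0771


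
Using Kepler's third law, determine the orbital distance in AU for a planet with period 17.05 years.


a = P^(2/3) = 17.05^(2/3) = 6.6244

6.6244 AU


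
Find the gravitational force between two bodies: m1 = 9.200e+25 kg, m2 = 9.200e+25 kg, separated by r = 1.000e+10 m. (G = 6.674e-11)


F = G*m1*m2/r^2 = 6.674e-11 * 9.200e+25 * 9.200e+25 / (1.000e+10)^2 = 6.674e-11 * 8.464e+51 / 1.000e+20 = 5.649e+21

5.649e+21 N


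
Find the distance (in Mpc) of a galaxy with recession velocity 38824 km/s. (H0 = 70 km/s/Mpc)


d = v / H0 = 38824 / 70 = 554.6286

554.6286 Mpc


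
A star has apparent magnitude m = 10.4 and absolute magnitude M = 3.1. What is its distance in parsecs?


d = 10^((m - M + 5)/5) = 10^((10.4 - 3.1 + 5)/5) = 288.4032

288.4032 pc


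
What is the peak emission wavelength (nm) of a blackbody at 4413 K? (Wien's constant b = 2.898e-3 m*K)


lam_max = b / T = 2.898e-3 / 4413 = 6.567e-07 m = 656.6961 nm

656.6961 nm


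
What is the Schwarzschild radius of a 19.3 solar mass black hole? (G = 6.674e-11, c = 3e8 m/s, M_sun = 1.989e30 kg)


M = 19.3 * 1.989e30 kg = 3.83877e+31 kg. rs = 2GM/c^2 = 2 * 6.674e-11 * 3.83877e+31 / (3e8)^2 = 56933.2244

56933.2244 m


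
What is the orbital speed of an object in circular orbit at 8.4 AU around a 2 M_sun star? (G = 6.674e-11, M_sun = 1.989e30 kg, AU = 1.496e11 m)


v = sqrt(GM/r) = sqrt(6.674e-11 * 3.978e+30 / 1.257e+12) = 14535.1678

14535.1678 m/s


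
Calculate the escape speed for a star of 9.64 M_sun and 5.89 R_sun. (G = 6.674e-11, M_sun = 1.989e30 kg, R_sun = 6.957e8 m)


M = 9.64 * 1.989e30 kg = 1.917396e+31 kg; R = 5.89 * 6.957e8 m = 4.097673e+09 m. v_esc = sqrt(2GM/R) = sqrt(2 * 6.674e-11 * 1.917396e+31 / 4.097673e+09) = 790306.1443

790306.1443 m/s


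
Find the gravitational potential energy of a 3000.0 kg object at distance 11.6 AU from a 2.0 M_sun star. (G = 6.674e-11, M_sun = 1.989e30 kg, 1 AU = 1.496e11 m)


M = 2.0 * 1.989e30 kg = 3.978e+30 kg; r = 11.6 AU * 1.496e11 m/AU = 1.73536e+12 m. U = -GM*m/r = -(6.674e-11 * 3.978e+30 * 3000.0) / 1.73536e+12 = -4.590e+11

-4.590e+11 J


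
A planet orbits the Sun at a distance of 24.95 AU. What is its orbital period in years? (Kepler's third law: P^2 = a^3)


P = a^(3/2) = 24.95^1.5 = 124.6252

124.6252 years


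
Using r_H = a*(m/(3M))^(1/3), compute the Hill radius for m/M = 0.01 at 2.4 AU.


r_H = a * (m/3M)^(1/3) = 2.4 * (0.01/3)^(1/3) = 0.3585

0.3585 AU


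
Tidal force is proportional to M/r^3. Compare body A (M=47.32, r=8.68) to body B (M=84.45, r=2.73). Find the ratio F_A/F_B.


Ratio = (M1/r1^3) / (M2/r2^3) = (47.32/8.68^3) / (84.45/2.73^3) = 0.0174

0.0174


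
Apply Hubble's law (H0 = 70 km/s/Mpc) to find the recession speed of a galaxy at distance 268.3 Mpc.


v = H0 * d = 70 * 268.3 = 18781.0

18781.0 km/s


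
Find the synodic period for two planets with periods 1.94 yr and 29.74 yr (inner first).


1/P_syn = |1/P1 - 1/P2| = |1/1.94 - 1/29.74| => P_syn = 2.0754

2.0754 years


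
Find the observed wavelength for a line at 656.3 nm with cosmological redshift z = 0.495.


lam_obs = lam_emit * (1 + z) = 656.3 * (1 + 0.495) = 981.1685

981.1685 nm


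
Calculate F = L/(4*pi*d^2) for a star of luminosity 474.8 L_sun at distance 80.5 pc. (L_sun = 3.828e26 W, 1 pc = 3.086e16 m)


F = L / (4*pi*d^2) = 1.818e+29 / (4*pi*(2.484e+18)^2) = 2.344e-09

2.344e-09 W/m^2


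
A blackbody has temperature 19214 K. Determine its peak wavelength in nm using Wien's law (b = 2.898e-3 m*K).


lam_max = b / T = 2.898e-3 / 19214 = 1.508e-07 m = 150.8275 nm

150.8275 nm


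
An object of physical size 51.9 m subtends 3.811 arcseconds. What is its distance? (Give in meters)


D = size / theta_rad, theta_rad = 3.811 * pi/(180*3600) = 1.848e-05, D = 2.809e+06

2.809e+06 m


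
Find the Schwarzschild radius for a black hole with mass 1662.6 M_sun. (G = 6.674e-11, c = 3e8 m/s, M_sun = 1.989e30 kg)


M = 1662.6 * 1.989e30 kg = 3.3069114e+33 kg. rs = 2GM/c^2 = 2 * 6.674e-11 * 3.3069114e+33 / (3e8)^2 = 4.905e+06

4.905e+06 m


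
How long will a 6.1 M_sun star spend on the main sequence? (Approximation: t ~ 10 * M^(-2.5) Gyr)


t = 10 * M^(-2.5) = 10 * 6.1^(-2.5) = 0.1088

0.1088 Gyr


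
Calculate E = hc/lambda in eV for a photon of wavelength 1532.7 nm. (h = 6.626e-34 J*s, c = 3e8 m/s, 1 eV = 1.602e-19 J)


E = hc/lambda = 6.626e-34 * 3e8 / 1.533e-06 = 1.297e-19 J = 0.8096 eV

0.8096 eV


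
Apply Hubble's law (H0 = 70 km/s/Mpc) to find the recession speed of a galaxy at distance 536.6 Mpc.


v = H0 * d = 70 * 536.6 = 37562.0

37562.0 km/s


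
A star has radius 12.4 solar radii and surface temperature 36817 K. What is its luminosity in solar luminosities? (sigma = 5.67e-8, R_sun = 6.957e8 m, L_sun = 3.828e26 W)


R = 12.4 * 6.957e8 m = 8.62668e+09 m. L = 4*pi*R^2*sigma*T^4 = 4*pi*(8.62668e+09)^2 * 5.67e-8 * 36817^4 = 9.742577967e+31 W. L/L_sun = 9.742577967e+31 / 3.828e26 = 254508.3064

254508.3064 L_sun


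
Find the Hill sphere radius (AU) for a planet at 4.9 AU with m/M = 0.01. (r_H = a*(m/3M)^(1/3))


r_H = a * (m/3M)^(1/3) = 4.9 * (0.01/3)^(1/3) = 0.732

0.732 AU


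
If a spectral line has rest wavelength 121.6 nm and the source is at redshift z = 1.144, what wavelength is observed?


lam_obs = lam_emit * (1 + z) = 121.6 * (1 + 1.144) = 260.7104

260.7104 nm


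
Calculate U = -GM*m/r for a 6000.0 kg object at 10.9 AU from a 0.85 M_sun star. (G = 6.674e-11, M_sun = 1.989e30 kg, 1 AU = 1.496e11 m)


M = 0.85 * 1.989e30 kg = 1.69065e+30 kg; r = 10.9 AU * 1.496e11 m/AU = 1.63064e+12 m. U = -GM*m/r = -(6.674e-11 * 1.69065e+30 * 6000.0) / 1.63064e+12 = -4.152e+11

-4.152e+11 J


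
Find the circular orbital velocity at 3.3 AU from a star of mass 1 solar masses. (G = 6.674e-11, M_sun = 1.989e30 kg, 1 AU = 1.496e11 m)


v = sqrt(GM/r) = sqrt(6.674e-11 * 1.989e+30 / 4.937e+11) = 16397.8808

16397.8808 m/s


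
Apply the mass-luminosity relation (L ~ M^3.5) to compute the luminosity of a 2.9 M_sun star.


L/L_sun = (M/M_sun)^3.5 = 2.9^3.5 = 41.533

41.533 L_sun


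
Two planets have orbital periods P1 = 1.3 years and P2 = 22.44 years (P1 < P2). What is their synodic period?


1/P_syn = |1/P1 - 1/P2| = |1/1.3 - 1/22.44| => P_syn = 1.3799

1.3799 years


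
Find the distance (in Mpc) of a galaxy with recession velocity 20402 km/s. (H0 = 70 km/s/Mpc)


d = v / H0 = 20402 / 70 = 291.4571

291.4571 Mpc


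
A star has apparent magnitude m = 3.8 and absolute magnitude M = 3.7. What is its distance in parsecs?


d = 10^((m - M + 5)/5) = 10^((3.8 - 3.7 + 5)/5) = 10.4713

10.4713 pc


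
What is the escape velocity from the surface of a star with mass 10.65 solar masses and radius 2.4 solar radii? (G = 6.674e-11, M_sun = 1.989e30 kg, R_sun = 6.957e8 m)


M = 10.65 * 1.989e30 kg = 2.118285e+31 kg; R = 2.4 * 6.957e8 m = 1.66968e+09 m. v_esc = sqrt(2GM/R) = sqrt(2 * 6.674e-11 * 2.118285e+31 / 1.66968e+09) = 1.301e+06

1.301e+06 m/s


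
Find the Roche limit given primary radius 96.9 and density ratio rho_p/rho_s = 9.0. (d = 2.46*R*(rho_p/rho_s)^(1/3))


d_Roche = 2.46 * 96.9 * 9.0^(1/3) = 495.8379

495.8379


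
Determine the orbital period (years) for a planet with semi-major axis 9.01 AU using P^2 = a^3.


P = a^(3/2) = 9.01^1.5 = 27.045

27.045 years


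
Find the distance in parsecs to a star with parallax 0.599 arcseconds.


d = 1/p = 1/0.599 = 1.6694

1.6694 pc


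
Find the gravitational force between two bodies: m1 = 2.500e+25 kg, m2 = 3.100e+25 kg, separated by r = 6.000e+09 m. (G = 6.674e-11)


F = G*m1*m2/r^2 = 6.674e-11 * 2.500e+25 * 3.100e+25 / (6.000e+09)^2 = 6.674e-11 * 7.750e+50 / 3.600e+19 = 1.437e+21

1.437e+21 N


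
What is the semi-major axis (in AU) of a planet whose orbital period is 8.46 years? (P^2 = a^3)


a = P^(2/3) = 8.46^(2/3) = 4.1519

4.1519 AU


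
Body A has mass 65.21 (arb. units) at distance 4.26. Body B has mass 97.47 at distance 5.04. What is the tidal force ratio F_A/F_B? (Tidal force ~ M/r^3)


Ratio = (M1/r1^3) / (M2/r2^3) = (65.21/4.26^3) / (97.47/5.04^3) = 1.1079

1.1079


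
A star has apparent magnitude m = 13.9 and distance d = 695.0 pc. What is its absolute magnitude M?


M = m - 5*log10(d) + 5 = 13.9 - 5*log10(695.0) + 5 = 4.6901

4.6901


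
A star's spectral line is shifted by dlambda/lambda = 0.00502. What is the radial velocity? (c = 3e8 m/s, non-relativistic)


v = (dlambda/lambda) * c = 0.00502 * 3e8 = 1.506e+06

1.506e+06 m/s


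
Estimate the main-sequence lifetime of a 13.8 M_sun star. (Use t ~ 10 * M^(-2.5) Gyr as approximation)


t = 10 * M^(-2.5) = 10 * 13.8^(-2.5) = 0.0141

0.0141 Gyr


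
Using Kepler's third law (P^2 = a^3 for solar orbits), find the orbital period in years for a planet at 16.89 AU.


P = a^(3/2) = 16.89^1.5 = 69.4136

69.4136 years


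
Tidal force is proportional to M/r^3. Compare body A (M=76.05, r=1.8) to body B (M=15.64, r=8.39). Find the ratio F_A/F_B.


Ratio = (M1/r1^3) / (M2/r2^3) = (76.05/1.8^3) / (15.64/8.39^3) = 492.4145

492.4145


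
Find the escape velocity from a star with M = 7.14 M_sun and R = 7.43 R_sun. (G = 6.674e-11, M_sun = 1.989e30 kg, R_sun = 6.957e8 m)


M = 7.14 * 1.989e30 kg = 1.420146e+31 kg; R = 7.43 * 6.957e8 m = 5.169051e+09 m. v_esc = sqrt(2GM/R) = sqrt(2 * 6.674e-11 * 1.420146e+31 / 5.169051e+09) = 605576.743

605576.743 m/s


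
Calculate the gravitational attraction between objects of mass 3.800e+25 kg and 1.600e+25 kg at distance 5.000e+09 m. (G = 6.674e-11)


F = G*m1*m2/r^2 = 6.674e-11 * 3.800e+25 * 1.600e+25 / (5.000e+09)^2 = 6.674e-11 * 6.080e+50 / 2.500e+19 = 1.623e+21

1.623e+21 N


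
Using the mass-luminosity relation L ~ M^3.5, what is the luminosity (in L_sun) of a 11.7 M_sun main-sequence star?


L/L_sun = (M/M_sun)^3.5 = 11.7^3.5 = 5478.3593

5478.3593 L_sun


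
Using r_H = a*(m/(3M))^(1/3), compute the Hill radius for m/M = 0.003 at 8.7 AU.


r_H = a * (m/3M)^(1/3) = 8.7 * (0.003/3)^(1/3) = 0.87

0.87 AU


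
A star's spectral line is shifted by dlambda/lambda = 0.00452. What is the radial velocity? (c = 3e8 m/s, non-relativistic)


v = (dlambda/lambda) * c = 0.00452 * 3e8 = 1.356e+06

1.356e+06 m/s


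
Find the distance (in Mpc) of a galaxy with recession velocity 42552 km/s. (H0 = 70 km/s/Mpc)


d = v / H0 = 42552 / 70 = 607.8857

607.8857 Mpc


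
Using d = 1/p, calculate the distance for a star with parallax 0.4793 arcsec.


d = 1/p = 1/0.4793 = 2.0864

2.0864 pc


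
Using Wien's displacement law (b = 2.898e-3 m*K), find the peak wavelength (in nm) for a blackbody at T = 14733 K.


lam_max = b / T = 2.898e-3 / 14733 = 1.967e-07 m = 196.7013 nm

196.7013 nm


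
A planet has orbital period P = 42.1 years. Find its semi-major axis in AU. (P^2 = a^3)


a = P^(2/3) = 42.1^(2/3) = 12.1019

12.1019 AU


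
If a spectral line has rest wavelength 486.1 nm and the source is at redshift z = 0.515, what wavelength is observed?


lam_obs = lam_emit * (1 + z) = 486.1 * (1 + 0.515) = 736.4415

736.4415 nm


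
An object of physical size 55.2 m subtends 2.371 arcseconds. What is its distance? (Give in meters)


D = size / theta_rad, theta_rad = 2.371 * pi/(180*3600) = 1.149e-05, D = 4.802e+06

4.802e+06 m


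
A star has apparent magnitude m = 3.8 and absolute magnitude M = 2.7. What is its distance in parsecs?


d = 10^((m - M + 5)/5) = 10^((3.8 - 2.7 + 5)/5) = 16.5959

16.5959 pc


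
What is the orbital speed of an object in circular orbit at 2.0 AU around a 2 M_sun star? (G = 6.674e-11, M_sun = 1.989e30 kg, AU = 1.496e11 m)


v = sqrt(GM/r) = sqrt(6.674e-11 * 3.978e+30 / 2.992e+11) = 29788.2298

29788.2298 m/s


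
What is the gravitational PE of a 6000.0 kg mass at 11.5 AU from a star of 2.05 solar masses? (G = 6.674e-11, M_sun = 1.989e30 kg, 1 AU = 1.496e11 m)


M = 2.05 * 1.989e30 kg = 4.07745e+30 kg; r = 11.5 AU * 1.496e11 m/AU = 1.7204e+12 m. U = -GM*m/r = -(6.674e-11 * 4.07745e+30 * 6000.0) / 1.7204e+12 = -9.491e+11

-9.491e+11 J


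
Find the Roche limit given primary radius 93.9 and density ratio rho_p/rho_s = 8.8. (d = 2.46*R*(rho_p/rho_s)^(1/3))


d_Roche = 2.46 * 93.9 * 8.8^(1/3) = 476.901

476.901


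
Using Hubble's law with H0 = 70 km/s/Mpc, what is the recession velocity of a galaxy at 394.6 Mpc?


v = H0 * d = 70 * 394.6 = 27622.0

27622.0 km/s


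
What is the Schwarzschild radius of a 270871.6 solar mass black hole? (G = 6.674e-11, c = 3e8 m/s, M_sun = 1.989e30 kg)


M = 270871.6 * 1.989e30 kg = 5.387636124e+35 kg. rs = 2GM/c^2 = 2 * 6.674e-11 * 5.387636124e+35 / (3e8)^2 = 7.990e+08

7.990e+08 m


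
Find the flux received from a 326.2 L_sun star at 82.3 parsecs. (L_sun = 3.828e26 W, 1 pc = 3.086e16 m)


F = L / (4*pi*d^2) = 1.249e+29 / (4*pi*(2.540e+18)^2) = 1.540e-09

1.540e-09 W/m^2


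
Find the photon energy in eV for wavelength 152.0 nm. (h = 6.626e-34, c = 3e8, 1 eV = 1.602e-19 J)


E = hc/lambda = 6.626e-34 * 3e8 / 1.520e-07 = 1.308e-18 J = 8.1633 eV

8.1633 eV


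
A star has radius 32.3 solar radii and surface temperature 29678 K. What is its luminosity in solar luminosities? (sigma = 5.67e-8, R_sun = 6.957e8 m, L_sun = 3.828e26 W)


R = 32.3 * 6.957e8 m = 2.247111e+10 m. L = 4*pi*R^2*sigma*T^4 = 4*pi*(2.247111e+10)^2 * 5.67e-8 * 29678^4 = 2.791132774e+32 W. L/L_sun = 2.791132774e+32 / 3.828e26 = 729136.0432

729136.0432 L_sun


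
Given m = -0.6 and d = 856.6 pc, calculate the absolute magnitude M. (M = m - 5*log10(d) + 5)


M = m - 5*log10(d) + 5 = -0.6 - 5*log10(856.6) + 5 = -10.2639

-10.2639


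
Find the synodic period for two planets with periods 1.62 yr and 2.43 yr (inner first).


1/P_syn = |1/P1 - 1/P2| = |1/1.62 - 1/2.43| => P_syn = 4.86

4.86 years


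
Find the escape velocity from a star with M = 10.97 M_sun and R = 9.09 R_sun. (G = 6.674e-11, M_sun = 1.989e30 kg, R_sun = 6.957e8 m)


M = 10.97 * 1.989e30 kg = 2.181933e+31 kg; R = 9.09 * 6.957e8 m = 6.323913e+09 m. v_esc = sqrt(2GM/R) = sqrt(2 * 6.674e-11 * 2.181933e+31 / 6.323913e+09) = 678634.3856

678634.3856 m/s


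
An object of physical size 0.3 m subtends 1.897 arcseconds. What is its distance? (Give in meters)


D = size / theta_rad, theta_rad = 1.897 * pi/(180*3600) = 9.197e-06, D = 32619.632

32619.632 m


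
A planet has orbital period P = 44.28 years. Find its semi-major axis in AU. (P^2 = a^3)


a = P^(2/3) = 44.28^(2/3) = 12.5162

12.5162 AU


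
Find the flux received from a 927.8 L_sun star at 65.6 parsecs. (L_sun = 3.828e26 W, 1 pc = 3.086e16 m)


F = L / (4*pi*d^2) = 3.552e+29 / (4*pi*(2.024e+18)^2) = 6.896e-09

6.896e-09 W/m^2


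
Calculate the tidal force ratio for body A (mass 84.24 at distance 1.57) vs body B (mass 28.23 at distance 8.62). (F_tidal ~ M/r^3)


Ratio = (M1/r1^3) / (M2/r2^3) = (84.24/1.57^3) / (28.23/8.62^3) = 493.8901

493.8901


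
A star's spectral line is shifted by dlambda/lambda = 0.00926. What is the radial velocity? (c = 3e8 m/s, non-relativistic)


v = (dlambda/lambda) * c = 0.00926 * 3e8 = 2.778e+06

2.778e+06 m/s


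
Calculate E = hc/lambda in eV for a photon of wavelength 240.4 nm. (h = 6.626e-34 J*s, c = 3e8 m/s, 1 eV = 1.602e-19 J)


E = hc/lambda = 6.626e-34 * 3e8 / 2.404e-07 = 8.269e-19 J = 5.1615 eV

5.1615 eV


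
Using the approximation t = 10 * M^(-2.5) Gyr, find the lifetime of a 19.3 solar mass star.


t = 10 * M^(-2.5) = 10 * 19.3^(-2.5) = 0.0061

0.0061 Gyr


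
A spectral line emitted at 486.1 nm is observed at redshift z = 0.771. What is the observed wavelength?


lam_obs = lam_emit * (1 + z) = 486.1 * (1 + 0.771) = 860.8831

860.8831 nm


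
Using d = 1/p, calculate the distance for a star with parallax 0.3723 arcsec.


d = 1/p = 1/0.3723 = 2.686

2.686 pc


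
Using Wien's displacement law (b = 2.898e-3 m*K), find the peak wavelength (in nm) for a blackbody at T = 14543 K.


lam_max = b / T = 2.898e-3 / 14543 = 1.993e-07 m = 199.2711 nm

199.2711 nm


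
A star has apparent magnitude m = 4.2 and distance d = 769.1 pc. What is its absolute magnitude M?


M = m - 5*log10(d) + 5 = 4.2 - 5*log10(769.1) + 5 = -5.2299

-5.2299


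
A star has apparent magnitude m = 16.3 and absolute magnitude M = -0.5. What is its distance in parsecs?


d = 10^((m - M + 5)/5) = 10^((16.3 - -0.5 + 5)/5) = 22908.6765

22908.6765 pc


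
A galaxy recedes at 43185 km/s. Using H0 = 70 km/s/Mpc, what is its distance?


d = v / H0 = 43185 / 70 = 616.9286

616.9286 Mpc


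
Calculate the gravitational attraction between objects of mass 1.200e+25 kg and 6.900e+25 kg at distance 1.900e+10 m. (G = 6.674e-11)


F = G*m1*m2/r^2 = 6.674e-11 * 1.200e+25 * 6.900e+25 / (1.900e+10)^2 = 6.674e-11 * 8.280e+50 / 3.610e+20 = 1.531e+20

1.531e+20 N


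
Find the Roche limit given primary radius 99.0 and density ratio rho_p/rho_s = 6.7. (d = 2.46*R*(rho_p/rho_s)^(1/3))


d_Roche = 2.46 * 99.0 * 6.7^(1/3) = 459.1225

459.1225


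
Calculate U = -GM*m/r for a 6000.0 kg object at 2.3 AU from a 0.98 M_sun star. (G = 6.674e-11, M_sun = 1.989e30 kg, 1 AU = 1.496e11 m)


M = 0.98 * 1.989e30 kg = 1.94922e+30 kg; r = 2.3 AU * 1.496e11 m/AU = 3.4408e+11 m. U = -GM*m/r = -(6.674e-11 * 1.94922e+30 * 6000.0) / 3.4408e+11 = -2.269e+12

-2.269e+12 J


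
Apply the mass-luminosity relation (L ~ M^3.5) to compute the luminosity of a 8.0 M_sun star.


L/L_sun = (M/M_sun)^3.5 = 8.0^3.5 = 1448.1547

1448.1547 L_sun


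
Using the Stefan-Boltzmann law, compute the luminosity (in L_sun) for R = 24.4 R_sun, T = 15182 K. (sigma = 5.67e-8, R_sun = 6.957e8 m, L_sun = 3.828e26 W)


R = 24.4 * 6.957e8 m = 1.697508e+10 m. L = 4*pi*R^2*sigma*T^4 = 4*pi*(1.697508e+10)^2 * 5.67e-8 * 15182^4 = 1.090768357e+31 W. L/L_sun = 1.090768357e+31 / 3.828e26 = 28494.4712

28494.4712 L_sun


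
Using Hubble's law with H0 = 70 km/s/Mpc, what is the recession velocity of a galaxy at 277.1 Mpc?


v = H0 * d = 70 * 277.1 = 19397.0

19397.0 km/s


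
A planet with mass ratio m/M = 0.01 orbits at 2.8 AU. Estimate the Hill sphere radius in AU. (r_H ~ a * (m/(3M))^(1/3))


r_H = a * (m/3M)^(1/3) = 2.8 * (0.01/3)^(1/3) = 0.4183

0.4183 AU


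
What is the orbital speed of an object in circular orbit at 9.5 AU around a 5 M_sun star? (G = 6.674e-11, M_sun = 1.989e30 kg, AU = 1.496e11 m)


v = sqrt(GM/r) = sqrt(6.674e-11 * 9.945e+30 / 1.421e+12) = 21610.6533

21610.6533 m/s


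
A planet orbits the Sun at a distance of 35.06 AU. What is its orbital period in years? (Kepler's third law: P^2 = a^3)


P = a^(3/2) = 35.06^1.5 = 207.5955

207.5955 years


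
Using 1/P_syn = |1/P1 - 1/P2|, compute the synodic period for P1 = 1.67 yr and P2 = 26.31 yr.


1/P_syn = |1/P1 - 1/P2| = |1/1.67 - 1/26.31| => P_syn = 1.7832

1.7832 years


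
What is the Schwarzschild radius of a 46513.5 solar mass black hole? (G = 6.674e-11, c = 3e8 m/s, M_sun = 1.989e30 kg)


M = 46513.5 * 1.989e30 kg = 9.25153515e+34 kg. rs = 2GM/c^2 = 2 * 6.674e-11 * 9.25153515e+34 / (3e8)^2 = 1.372e+08

1.372e+08 m


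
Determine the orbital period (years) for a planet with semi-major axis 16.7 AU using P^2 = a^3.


P = a^(3/2) = 16.7^1.5 = 68.2456

68.2456 years


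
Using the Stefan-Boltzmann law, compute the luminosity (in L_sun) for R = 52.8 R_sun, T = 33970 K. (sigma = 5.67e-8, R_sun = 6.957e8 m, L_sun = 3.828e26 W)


R = 52.8 * 6.957e8 m = 3.673296e+10 m. L = 4*pi*R^2*sigma*T^4 = 4*pi*(3.673296e+10)^2 * 5.67e-8 * 33970^4 = 1.280226941e+33 W. L/L_sun = 1.280226941e+33 / 3.828e26 = 3.344e+06

3.344e+06 L_sun


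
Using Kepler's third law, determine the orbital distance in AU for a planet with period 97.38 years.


a = P^(2/3) = 97.38^(2/3) = 21.1664

21.1664 AU


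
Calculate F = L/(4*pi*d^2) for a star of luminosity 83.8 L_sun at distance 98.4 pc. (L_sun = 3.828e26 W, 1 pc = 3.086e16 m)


F = L / (4*pi*d^2) = 3.208e+28 / (4*pi*(3.037e+18)^2) = 2.768e-10

2.768e-10 W/m^2


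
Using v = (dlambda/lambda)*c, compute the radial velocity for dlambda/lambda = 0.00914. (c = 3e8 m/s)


v = (dlambda/lambda) * c = 0.00914 * 3e8 = 2.742e+06

2.742e+06 m/s


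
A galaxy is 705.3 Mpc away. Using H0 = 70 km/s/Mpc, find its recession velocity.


v = H0 * d = 70 * 705.3 = 49371.0

49371.0 km/s


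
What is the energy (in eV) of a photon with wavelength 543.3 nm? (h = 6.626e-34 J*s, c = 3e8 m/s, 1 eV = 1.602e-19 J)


E = hc/lambda = 6.626e-34 * 3e8 / 5.433e-07 = 3.659e-19 J = 2.2839 eV

2.2839 eV


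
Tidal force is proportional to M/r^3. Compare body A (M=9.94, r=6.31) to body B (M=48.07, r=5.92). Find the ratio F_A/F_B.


Ratio = (M1/r1^3) / (M2/r2^3) = (9.94/6.31^3) / (48.07/5.92^3) = 0.1708

0.1708


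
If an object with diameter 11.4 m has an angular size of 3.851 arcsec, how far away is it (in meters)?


D = size / theta_rad, theta_rad = 3.851 * pi/(180*3600) = 1.867e-05, D = 610599.5303

610599.5303 m


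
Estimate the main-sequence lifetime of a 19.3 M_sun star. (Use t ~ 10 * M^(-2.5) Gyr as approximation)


t = 10 * M^(-2.5) = 10 * 19.3^(-2.5) = 0.0061

0.0061 Gyr


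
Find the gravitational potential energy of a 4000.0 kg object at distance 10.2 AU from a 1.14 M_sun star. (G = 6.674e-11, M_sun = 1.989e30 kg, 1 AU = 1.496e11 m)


M = 1.14 * 1.989e30 kg = 2.26746e+30 kg; r = 10.2 AU * 1.496e11 m/AU = 1.52592e+12 m. U = -GM*m/r = -(6.674e-11 * 2.26746e+30 * 4000.0) / 1.52592e+12 = -3.967e+11

-3.967e+11 J


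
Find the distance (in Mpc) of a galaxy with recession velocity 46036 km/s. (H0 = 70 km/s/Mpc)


d = v / H0 = 46036 / 70 = 657.6571

657.6571 Mpc


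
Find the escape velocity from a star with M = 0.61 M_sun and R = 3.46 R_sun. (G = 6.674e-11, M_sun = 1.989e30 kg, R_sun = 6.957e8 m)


M = 0.61 * 1.989e30 kg = 1.21329e+30 kg; R = 3.46 * 6.957e8 m = 2.407122e+09 m. v_esc = sqrt(2GM/R) = sqrt(2 * 6.674e-11 * 1.21329e+30 / 2.407122e+09) = 259382.9092

259382.9092 m/s


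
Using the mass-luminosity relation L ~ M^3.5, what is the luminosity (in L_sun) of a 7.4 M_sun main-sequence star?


L/L_sun = (M/M_sun)^3.5 = 7.4^3.5 = 1102.3285

1102.3285 L_sun


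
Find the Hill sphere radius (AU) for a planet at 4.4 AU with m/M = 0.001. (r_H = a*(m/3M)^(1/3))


r_H = a * (m/3M)^(1/3) = 4.4 * (0.001/3)^(1/3) = 0.3051

0.3051 AU


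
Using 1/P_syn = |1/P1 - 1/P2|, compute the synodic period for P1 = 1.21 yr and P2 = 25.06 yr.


1/P_syn = |1/P1 - 1/P2| = |1/1.21 - 1/25.06| => P_syn = 1.2714

1.2714 years


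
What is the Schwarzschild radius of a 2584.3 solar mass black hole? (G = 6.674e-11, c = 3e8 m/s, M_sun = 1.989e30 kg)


M = 2584.3 * 1.989e30 kg = 5.1401727e+33 kg. rs = 2GM/c^2 = 2 * 6.674e-11 * 5.1401727e+33 / (3e8)^2 = 7.623e+06

7.623e+06 m


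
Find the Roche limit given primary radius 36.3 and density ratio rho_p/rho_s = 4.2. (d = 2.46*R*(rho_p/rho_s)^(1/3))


d_Roche = 2.46 * 36.3 * 4.2^(1/3) = 144.076

144.076


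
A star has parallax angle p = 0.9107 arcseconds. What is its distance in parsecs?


d = 1/p = 1/0.9107 = 1.0981

1.0981 pc


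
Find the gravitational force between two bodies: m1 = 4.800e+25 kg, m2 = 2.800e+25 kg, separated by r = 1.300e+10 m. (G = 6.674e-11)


F = G*m1*m2/r^2 = 6.674e-11 * 4.800e+25 * 2.800e+25 / (1.300e+10)^2 = 6.674e-11 * 1.344e+51 / 1.690e+20 = 5.308e+20

5.308e+20 N


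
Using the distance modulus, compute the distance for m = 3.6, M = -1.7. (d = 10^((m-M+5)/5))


d = 10^((m - M + 5)/5) = 10^((3.6 - -1.7 + 5)/5) = 114.8154

114.8154 pc


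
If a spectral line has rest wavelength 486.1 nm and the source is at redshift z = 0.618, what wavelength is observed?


lam_obs = lam_emit * (1 + z) = 486.1 * (1 + 0.618) = 786.5098

786.5098 nm


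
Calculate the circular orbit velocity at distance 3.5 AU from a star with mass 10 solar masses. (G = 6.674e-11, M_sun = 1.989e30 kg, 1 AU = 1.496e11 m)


v = sqrt(GM/r) = sqrt(6.674e-11 * 1.989e+31 / 5.236e+11) = 50351.2984

50351.2984 m/s


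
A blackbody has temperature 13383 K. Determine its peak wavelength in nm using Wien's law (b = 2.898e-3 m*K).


lam_max = b / T = 2.898e-3 / 13383 = 2.165e-07 m = 216.5434 nm

216.5434 nm


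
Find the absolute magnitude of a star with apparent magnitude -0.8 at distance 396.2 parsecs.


M = m - 5*log10(d) + 5 = -0.8 - 5*log10(396.2) + 5 = -8.7896

-8.7896


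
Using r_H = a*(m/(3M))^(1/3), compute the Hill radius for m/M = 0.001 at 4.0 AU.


r_H = a * (m/3M)^(1/3) = 4.0 * (0.001/3)^(1/3) = 0.2773

0.2773 AU


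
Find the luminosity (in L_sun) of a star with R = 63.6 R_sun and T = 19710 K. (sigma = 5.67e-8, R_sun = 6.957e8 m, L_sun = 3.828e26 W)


R = 63.6 * 6.957e8 m = 4.424652e+10 m. L = 4*pi*R^2*sigma*T^4 = 4*pi*(4.424652e+10)^2 * 5.67e-8 * 19710^4 = 2.105220828e+32 W. L/L_sun = 2.105220828e+32 / 3.828e26 = 549953.1943

549953.1943 L_sun


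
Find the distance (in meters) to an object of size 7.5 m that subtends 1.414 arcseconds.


D = size / theta_rad, theta_rad = 1.414 * pi/(180*3600) = 6.855e-06, D = 1.094e+06

1.094e+06 m


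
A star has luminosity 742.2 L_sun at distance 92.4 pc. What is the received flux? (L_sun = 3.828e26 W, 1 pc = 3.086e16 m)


F = L / (4*pi*d^2) = 2.841e+29 / (4*pi*(2.851e+18)^2) = 2.781e-09

2.781e-09 W/m^2


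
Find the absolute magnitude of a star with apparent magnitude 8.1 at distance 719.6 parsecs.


M = m - 5*log10(d) + 5 = 8.1 - 5*log10(719.6) + 5 = -1.1855

-1.1855


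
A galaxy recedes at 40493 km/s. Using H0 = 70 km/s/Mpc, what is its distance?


d = v / H0 = 40493 / 70 = 578.4714

578.4714 Mpc


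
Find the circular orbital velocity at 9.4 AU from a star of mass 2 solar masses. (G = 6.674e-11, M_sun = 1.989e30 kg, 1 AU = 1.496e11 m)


v = sqrt(GM/r) = sqrt(6.674e-11 * 3.978e+30 / 1.406e+12) = 13740.2858

13740.2858 m/s


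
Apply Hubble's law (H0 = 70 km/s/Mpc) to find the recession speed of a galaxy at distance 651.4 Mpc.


v = H0 * d = 70 * 651.4 = 45598.0

45598.0 km/s


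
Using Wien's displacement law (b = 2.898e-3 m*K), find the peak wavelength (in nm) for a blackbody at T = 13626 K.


lam_max = b / T = 2.898e-3 / 13626 = 2.127e-07 m = 212.6816 nm

212.6816 nm


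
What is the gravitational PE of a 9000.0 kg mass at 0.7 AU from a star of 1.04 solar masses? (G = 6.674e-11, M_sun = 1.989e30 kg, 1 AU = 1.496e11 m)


M = 1.04 * 1.989e30 kg = 2.06856e+30 kg; r = 0.7 AU * 1.496e11 m/AU = 1.0472e+11 m. U = -GM*m/r = -(6.674e-11 * 2.06856e+30 * 9000.0) / 1.0472e+11 = -1.186e+13

-1.186e+13 J


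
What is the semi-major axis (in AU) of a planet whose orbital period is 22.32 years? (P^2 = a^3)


a = P^(2/3) = 22.32^(2/3) = 7.9274

7.9274 AU


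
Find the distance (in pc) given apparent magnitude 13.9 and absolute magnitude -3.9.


d = 10^((m - M + 5)/5) = 10^((13.9 - -3.9 + 5)/5) = 36307.8055

36307.8055 pc


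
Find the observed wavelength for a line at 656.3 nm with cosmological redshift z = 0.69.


lam_obs = lam_emit * (1 + z) = 656.3 * (1 + 0.69) = 1109.147

1109.147 nm


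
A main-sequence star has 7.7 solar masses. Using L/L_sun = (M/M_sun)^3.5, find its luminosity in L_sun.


L/L_sun = (M/M_sun)^3.5 = 7.7^3.5 = 1266.8277

1266.8277 L_sun


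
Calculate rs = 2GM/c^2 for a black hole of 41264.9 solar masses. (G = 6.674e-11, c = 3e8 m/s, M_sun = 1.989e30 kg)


M = 41264.9 * 1.989e30 kg = 8.20758861e+34 kg. rs = 2GM/c^2 = 2 * 6.674e-11 * 8.20758861e+34 / (3e8)^2 = 1.217e+08

1.217e+08 m


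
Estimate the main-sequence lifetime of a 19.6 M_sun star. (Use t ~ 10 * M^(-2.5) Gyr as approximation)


t = 10 * M^(-2.5) = 10 * 19.6^(-2.5) = 0.0059

0.0059 Gyr


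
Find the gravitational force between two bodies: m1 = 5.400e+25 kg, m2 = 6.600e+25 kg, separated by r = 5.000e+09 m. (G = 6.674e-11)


F = G*m1*m2/r^2 = 6.674e-11 * 5.400e+25 * 6.600e+25 / (5.000e+09)^2 = 6.674e-11 * 3.564e+51 / 2.500e+19 = 9.514e+21

9.514e+21 N


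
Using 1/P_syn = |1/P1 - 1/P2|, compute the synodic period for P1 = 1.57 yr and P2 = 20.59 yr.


1/P_syn = |1/P1 - 1/P2| = |1/1.57 - 1/20.59| => P_syn = 1.6996

1.6996 years


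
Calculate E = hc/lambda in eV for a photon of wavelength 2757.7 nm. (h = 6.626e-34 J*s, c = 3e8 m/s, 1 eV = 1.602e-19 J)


E = hc/lambda = 6.626e-34 * 3e8 / 2.758e-06 = 7.208e-20 J = 0.4499 eV

0.4499 eV


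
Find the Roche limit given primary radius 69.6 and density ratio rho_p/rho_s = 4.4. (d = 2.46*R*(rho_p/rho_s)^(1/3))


d_Roche = 2.46 * 69.6 * 4.4^(1/3) = 280.5618

280.5618


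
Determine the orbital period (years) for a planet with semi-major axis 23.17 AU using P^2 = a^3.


P = a^(3/2) = 23.17^1.5 = 111.5293

111.5293 years


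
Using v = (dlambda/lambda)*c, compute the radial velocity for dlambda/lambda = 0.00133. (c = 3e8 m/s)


v = (dlambda/lambda) * c = 0.00133 * 3e8 = 399000.0

399000.0 m/s


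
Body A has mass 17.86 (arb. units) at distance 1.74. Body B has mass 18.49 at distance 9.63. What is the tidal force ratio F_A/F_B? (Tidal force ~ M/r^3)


Ratio = (M1/r1^3) / (M2/r2^3) = (17.86/1.74^3) / (18.49/9.63^3) = 163.7479

163.7479


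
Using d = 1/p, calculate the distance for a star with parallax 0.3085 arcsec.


d = 1/p = 1/0.3085 = 3.2415

3.2415 pc


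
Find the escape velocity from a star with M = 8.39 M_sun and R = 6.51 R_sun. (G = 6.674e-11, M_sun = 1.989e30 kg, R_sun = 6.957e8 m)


M = 8.39 * 1.989e30 kg = 1.668771e+31 kg; R = 6.51 * 6.957e8 m = 4.529007e+09 m. v_esc = sqrt(2GM/R) = sqrt(2 * 6.674e-11 * 1.668771e+31 / 4.529007e+09) = 701301.8346

701301.8346 m/s


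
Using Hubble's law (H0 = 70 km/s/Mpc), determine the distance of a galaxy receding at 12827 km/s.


d = v / H0 = 12827 / 70 = 183.2429

183.2429 Mpc


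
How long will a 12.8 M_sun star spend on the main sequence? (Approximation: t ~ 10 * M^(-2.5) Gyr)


t = 10 * M^(-2.5) = 10 * 12.8^(-2.5) = 0.0171

0.0171 Gyr


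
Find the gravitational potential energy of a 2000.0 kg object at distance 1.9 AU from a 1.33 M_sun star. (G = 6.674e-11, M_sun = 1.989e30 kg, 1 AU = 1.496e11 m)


M = 1.33 * 1.989e30 kg = 2.64537e+30 kg; r = 1.9 AU * 1.496e11 m/AU = 2.8424e+11 m. U = -GM*m/r = -(6.674e-11 * 2.64537e+30 * 2000.0) / 2.8424e+11 = -1.242e+12

-1.242e+12 J


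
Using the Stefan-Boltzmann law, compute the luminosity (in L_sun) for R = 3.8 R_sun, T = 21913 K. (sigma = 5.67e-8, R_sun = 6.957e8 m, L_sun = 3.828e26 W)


R = 3.8 * 6.957e8 m = 2.64366e+09 m. L = 4*pi*R^2*sigma*T^4 = 4*pi*(2.64366e+09)^2 * 5.67e-8 * 21913^4 = 1.148183966e+30 W. L/L_sun = 1.148183966e+30 / 3.828e26 = 2999.4356

2999.4356 L_sun


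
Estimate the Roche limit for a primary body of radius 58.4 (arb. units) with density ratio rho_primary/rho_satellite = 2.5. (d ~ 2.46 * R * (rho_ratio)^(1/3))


d_Roche = 2.46 * 58.4 * 2.5^(1/3) = 194.982

194.982


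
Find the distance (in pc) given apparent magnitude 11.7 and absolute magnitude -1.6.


d = 10^((m - M + 5)/5) = 10^((11.7 - -1.6 + 5)/5) = 4570.8819

4570.8819 pc


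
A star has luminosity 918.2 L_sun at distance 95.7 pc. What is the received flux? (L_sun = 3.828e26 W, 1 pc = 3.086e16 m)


F = L / (4*pi*d^2) = 3.515e+29 / (4*pi*(2.953e+18)^2) = 3.207e-09

3.207e-09 W/m^2


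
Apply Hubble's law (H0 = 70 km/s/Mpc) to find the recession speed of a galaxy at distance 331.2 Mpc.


v = H0 * d = 70 * 331.2 = 23184.0

23184.0 km/s


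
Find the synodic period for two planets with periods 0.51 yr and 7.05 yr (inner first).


1/P_syn = |1/P1 - 1/P2| = |1/0.51 - 1/7.05| => P_syn = 0.5498

0.5498 years


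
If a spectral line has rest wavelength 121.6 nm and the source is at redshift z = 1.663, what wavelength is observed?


lam_obs = lam_emit * (1 + z) = 121.6 * (1 + 1.663) = 323.8208

323.8208 nm


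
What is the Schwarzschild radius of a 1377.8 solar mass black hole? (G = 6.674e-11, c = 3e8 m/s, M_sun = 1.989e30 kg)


M = 1377.8 * 1.989e30 kg = 2.7404442e+33 kg. rs = 2GM/c^2 = 2 * 6.674e-11 * 2.7404442e+33 / (3e8)^2 = 4.064e+06

4.064e+06 m


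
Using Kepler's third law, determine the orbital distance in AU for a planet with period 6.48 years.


a = P^(2/3) = 6.48^(2/3) = 3.4758

3.4758 AU


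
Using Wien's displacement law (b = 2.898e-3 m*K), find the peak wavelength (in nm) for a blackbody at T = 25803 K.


lam_max = b / T = 2.898e-3 / 25803 = 1.123e-07 m = 112.3125 nm

112.3125 nm


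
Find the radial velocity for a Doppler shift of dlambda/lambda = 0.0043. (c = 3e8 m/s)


v = (dlambda/lambda) * c = 0.0043 * 3e8 = 1.290e+06

1.290e+06 m/s


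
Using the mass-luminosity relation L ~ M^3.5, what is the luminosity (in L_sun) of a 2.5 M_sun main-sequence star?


L/L_sun = (M/M_sun)^3.5 = 2.5^3.5 = 24.7053

24.7053 L_sun


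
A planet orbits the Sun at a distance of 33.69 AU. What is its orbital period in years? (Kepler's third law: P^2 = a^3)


P = a^(3/2) = 33.69^1.5 = 195.5472

195.5472 years


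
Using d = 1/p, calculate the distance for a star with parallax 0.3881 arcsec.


d = 1/p = 1/0.3881 = 2.5767

2.5767 pc


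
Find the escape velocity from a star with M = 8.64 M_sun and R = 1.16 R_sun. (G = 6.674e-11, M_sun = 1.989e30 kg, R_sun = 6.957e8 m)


M = 8.64 * 1.989e30 kg = 1.718496e+31 kg; R = 1.16 * 6.957e8 m = 8.07012e+08 m. v_esc = sqrt(2GM/R) = sqrt(2 * 6.674e-11 * 1.718496e+31 / 8.07012e+08) = 1.686e+06

1.686e+06 m/s


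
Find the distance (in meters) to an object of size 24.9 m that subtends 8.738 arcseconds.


D = size / theta_rad, theta_rad = 8.738 * pi/(180*3600) = 4.236e-05, D = 587776.7997

587776.7997 m
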